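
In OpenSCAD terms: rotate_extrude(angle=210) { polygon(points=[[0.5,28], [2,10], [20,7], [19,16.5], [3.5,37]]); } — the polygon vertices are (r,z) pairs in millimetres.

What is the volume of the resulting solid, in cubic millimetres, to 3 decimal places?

Profile (r,z), 5 vertices: (0.5,28) (2,10) (20,7) (19,16.5) (3.5,37)
edge 0: (0.5,28)→(2,10)  cross = 0.5·10 − 2·28 = -51.0000; (r_i+r_j)·cross = 2.5·-51.0000 = -127.5000
edge 1: (2,10)→(20,7)  cross = 2·7 − 20·10 = -186.0000; (r_i+r_j)·cross = 22·-186.0000 = -4092.0000
edge 2: (20,7)→(19,16.5)  cross = 20·16.5 − 19·7 = 197.0000; (r_i+r_j)·cross = 39·197.0000 = 7683.0000
edge 3: (19,16.5)→(3.5,37)  cross = 19·37 − 3.5·16.5 = 645.2500; (r_i+r_j)·cross = 22.5·645.2500 = 14518.1250
edge 4: (3.5,37)→(0.5,28)  cross = 3.5·28 − 0.5·37 = 79.5000; (r_i+r_j)·cross = 4·79.5000 = 318.0000
Σcross = 684.7500 → A = |Σcross|/2 = 342.3750 mm²
Σ(r_i+r_j)·cross = 18299.6250 → first moment M = |Σ|/6 = 3049.9375
R_c = M/A = 3049.9375/342.3750 = 8.9082 mm
θ = 210° = 3.665191 rad
V = θ·R_c·A = 3.665191·8.9082·342.3750 = 11178.605 mm³

Volume = 11178.605 mm³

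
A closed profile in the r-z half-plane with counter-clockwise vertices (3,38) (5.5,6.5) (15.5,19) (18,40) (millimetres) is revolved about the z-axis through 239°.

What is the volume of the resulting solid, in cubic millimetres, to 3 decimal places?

Volume = 13643.748 mm³

Profile (r,z), 4 vertices: (3,38) (5.5,6.5) (15.5,19) (18,40)
edge 0: (3,38)→(5.5,6.5)  cross = 3·6.5 − 5.5·38 = -189.5000; (r_i+r_j)·cross = 8.5·-189.5000 = -1610.7500
edge 1: (5.5,6.5)→(15.5,19)  cross = 5.5·19 − 15.5·6.5 = 3.7500; (r_i+r_j)·cross = 21·3.7500 = 78.7500
edge 2: (15.5,19)→(18,40)  cross = 15.5·40 − 18·19 = 278.0000; (r_i+r_j)·cross = 33.5·278.0000 = 9313.0000
edge 3: (18,40)→(3,38)  cross = 18·38 − 3·40 = 564.0000; (r_i+r_j)·cross = 21·564.0000 = 11844.0000
Σcross = 656.2500 → A = |Σcross|/2 = 328.1250 mm²
Σ(r_i+r_j)·cross = 19625.0000 → first moment M = |Σ|/6 = 3270.8333
R_c = M/A = 3270.8333/328.1250 = 9.9683 mm
θ = 239° = 4.171337 rad
V = θ·R_c·A = 4.171337·9.9683·328.1250 = 13643.748 mm³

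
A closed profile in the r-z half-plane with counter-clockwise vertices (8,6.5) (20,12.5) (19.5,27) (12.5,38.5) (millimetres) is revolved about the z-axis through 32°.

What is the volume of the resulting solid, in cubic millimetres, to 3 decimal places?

Volume = 1809.325 mm³

Profile (r,z), 4 vertices: (8,6.5) (20,12.5) (19.5,27) (12.5,38.5)
edge 0: (8,6.5)→(20,12.5)  cross = 8·12.5 − 20·6.5 = -30.0000; (r_i+r_j)·cross = 28·-30.0000 = -840.0000
edge 1: (20,12.5)→(19.5,27)  cross = 20·27 − 19.5·12.5 = 296.2500; (r_i+r_j)·cross = 39.5·296.2500 = 11701.8750
edge 2: (19.5,27)→(12.5,38.5)  cross = 19.5·38.5 − 12.5·27 = 413.2500; (r_i+r_j)·cross = 32·413.2500 = 13224.0000
edge 3: (12.5,38.5)→(8,6.5)  cross = 12.5·6.5 − 8·38.5 = -226.7500; (r_i+r_j)·cross = 20.5·-226.7500 = -4648.3750
Σcross = 452.7500 → A = |Σcross|/2 = 226.3750 mm²
Σ(r_i+r_j)·cross = 19437.5000 → first moment M = |Σ|/6 = 3239.5833
R_c = M/A = 3239.5833/226.3750 = 14.3107 mm
θ = 32° = 0.558505 rad
V = θ·R_c·A = 0.558505·14.3107·226.3750 = 1809.325 mm³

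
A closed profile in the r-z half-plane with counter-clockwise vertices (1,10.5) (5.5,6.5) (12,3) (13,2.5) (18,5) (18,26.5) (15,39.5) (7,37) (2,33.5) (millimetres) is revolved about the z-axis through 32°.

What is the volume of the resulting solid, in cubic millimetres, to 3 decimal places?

Profile (r,z), 9 vertices: (1,10.5) (5.5,6.5) (12,3) (13,2.5) (18,5) (18,26.5) (15,39.5) (7,37) (2,33.5)
edge 0: (1,10.5)→(5.5,6.5)  cross = 1·6.5 − 5.5·10.5 = -51.2500; (r_i+r_j)·cross = 6.5·-51.2500 = -333.1250
edge 1: (5.5,6.5)→(12,3)  cross = 5.5·3 − 12·6.5 = -61.5000; (r_i+r_j)·cross = 17.5·-61.5000 = -1076.2500
edge 2: (12,3)→(13,2.5)  cross = 12·2.5 − 13·3 = -9.0000; (r_i+r_j)·cross = 25·-9.0000 = -225.0000
edge 3: (13,2.5)→(18,5)  cross = 13·5 − 18·2.5 = 20.0000; (r_i+r_j)·cross = 31·20.0000 = 620.0000
edge 4: (18,5)→(18,26.5)  cross = 18·26.5 − 18·5 = 387.0000; (r_i+r_j)·cross = 36·387.0000 = 13932.0000
edge 5: (18,26.5)→(15,39.5)  cross = 18·39.5 − 15·26.5 = 313.5000; (r_i+r_j)·cross = 33·313.5000 = 10345.5000
edge 6: (15,39.5)→(7,37)  cross = 15·37 − 7·39.5 = 278.5000; (r_i+r_j)·cross = 22·278.5000 = 6127.0000
edge 7: (7,37)→(2,33.5)  cross = 7·33.5 − 2·37 = 160.5000; (r_i+r_j)·cross = 9·160.5000 = 1444.5000
edge 8: (2,33.5)→(1,10.5)  cross = 2·10.5 − 1·33.5 = -12.5000; (r_i+r_j)·cross = 3·-12.5000 = -37.5000
Σcross = 1025.2500 → A = |Σcross|/2 = 512.6250 mm²
Σ(r_i+r_j)·cross = 30797.1250 → first moment M = |Σ|/6 = 5132.8542
R_c = M/A = 5132.8542/512.6250 = 10.0129 mm
θ = 32° = 0.558505 rad
V = θ·R_c·A = 0.558505·10.0129·512.6250 = 2866.727 mm³

Volume = 2866.727 mm³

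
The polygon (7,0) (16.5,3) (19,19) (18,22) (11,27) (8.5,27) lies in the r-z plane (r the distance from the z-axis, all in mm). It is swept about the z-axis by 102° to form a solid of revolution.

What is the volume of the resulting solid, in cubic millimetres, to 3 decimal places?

Profile (r,z), 6 vertices: (7,0) (16.5,3) (19,19) (18,22) (11,27) (8.5,27)
edge 0: (7,0)→(16.5,3)  cross = 7·3 − 16.5·0 = 21.0000; (r_i+r_j)·cross = 23.5·21.0000 = 493.5000
edge 1: (16.5,3)→(19,19)  cross = 16.5·19 − 19·3 = 256.5000; (r_i+r_j)·cross = 35.5·256.5000 = 9105.7500
edge 2: (19,19)→(18,22)  cross = 19·22 − 18·19 = 76.0000; (r_i+r_j)·cross = 37·76.0000 = 2812.0000
edge 3: (18,22)→(11,27)  cross = 18·27 − 11·22 = 244.0000; (r_i+r_j)·cross = 29·244.0000 = 7076.0000
edge 4: (11,27)→(8.5,27)  cross = 11·27 − 8.5·27 = 67.5000; (r_i+r_j)·cross = 19.5·67.5000 = 1316.2500
edge 5: (8.5,27)→(7,0)  cross = 8.5·0 − 7·27 = -189.0000; (r_i+r_j)·cross = 15.5·-189.0000 = -2929.5000
Σcross = 476.0000 → A = |Σcross|/2 = 238.0000 mm²
Σ(r_i+r_j)·cross = 17874.0000 → first moment M = |Σ|/6 = 2979.0000
R_c = M/A = 2979.0000/238.0000 = 12.5168 mm
θ = 102° = 1.780236 rad
V = θ·R_c·A = 1.780236·12.5168·238.0000 = 5303.323 mm³

Volume = 5303.323 mm³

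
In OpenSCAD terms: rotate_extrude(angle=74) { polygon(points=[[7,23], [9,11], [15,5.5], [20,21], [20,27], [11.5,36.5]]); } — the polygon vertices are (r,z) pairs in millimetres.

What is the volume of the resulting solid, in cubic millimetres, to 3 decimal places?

Volume = 4413.581 mm³

Profile (r,z), 6 vertices: (7,23) (9,11) (15,5.5) (20,21) (20,27) (11.5,36.5)
edge 0: (7,23)→(9,11)  cross = 7·11 − 9·23 = -130.0000; (r_i+r_j)·cross = 16·-130.0000 = -2080.0000
edge 1: (9,11)→(15,5.5)  cross = 9·5.5 − 15·11 = -115.5000; (r_i+r_j)·cross = 24·-115.5000 = -2772.0000
edge 2: (15,5.5)→(20,21)  cross = 15·21 − 20·5.5 = 205.0000; (r_i+r_j)·cross = 35·205.0000 = 7175.0000
edge 3: (20,21)→(20,27)  cross = 20·27 − 20·21 = 120.0000; (r_i+r_j)·cross = 40·120.0000 = 4800.0000
edge 4: (20,27)→(11.5,36.5)  cross = 20·36.5 − 11.5·27 = 419.5000; (r_i+r_j)·cross = 31.5·419.5000 = 13214.2500
edge 5: (11.5,36.5)→(7,23)  cross = 11.5·23 − 7·36.5 = 9.0000; (r_i+r_j)·cross = 18.5·9.0000 = 166.5000
Σcross = 508.0000 → A = |Σcross|/2 = 254.0000 mm²
Σ(r_i+r_j)·cross = 20503.7500 → first moment M = |Σ|/6 = 3417.2917
R_c = M/A = 3417.2917/254.0000 = 13.4539 mm
θ = 74° = 1.291544 rad
V = θ·R_c·A = 1.291544·13.4539·254.0000 = 4413.581 mm³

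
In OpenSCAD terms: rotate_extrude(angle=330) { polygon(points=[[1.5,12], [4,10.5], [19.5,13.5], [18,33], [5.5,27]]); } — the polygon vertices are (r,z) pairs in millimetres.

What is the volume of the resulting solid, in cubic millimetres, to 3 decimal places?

Volume = 17886.396 mm³

Profile (r,z), 5 vertices: (1.5,12) (4,10.5) (19.5,13.5) (18,33) (5.5,27)
edge 0: (1.5,12)→(4,10.5)  cross = 1.5·10.5 − 4·12 = -32.2500; (r_i+r_j)·cross = 5.5·-32.2500 = -177.3750
edge 1: (4,10.5)→(19.5,13.5)  cross = 4·13.5 − 19.5·10.5 = -150.7500; (r_i+r_j)·cross = 23.5·-150.7500 = -3542.6250
edge 2: (19.5,13.5)→(18,33)  cross = 19.5·33 − 18·13.5 = 400.5000; (r_i+r_j)·cross = 37.5·400.5000 = 15018.7500
edge 3: (18,33)→(5.5,27)  cross = 18·27 − 5.5·33 = 304.5000; (r_i+r_j)·cross = 23.5·304.5000 = 7155.7500
edge 4: (5.5,27)→(1.5,12)  cross = 5.5·12 − 1.5·27 = 25.5000; (r_i+r_j)·cross = 7·25.5000 = 178.5000
Σcross = 547.5000 → A = |Σcross|/2 = 273.7500 mm²
Σ(r_i+r_j)·cross = 18633.0000 → first moment M = |Σ|/6 = 3105.5000
R_c = M/A = 3105.5000/273.7500 = 11.3443 mm
θ = 330° = 5.759587 rad
V = θ·R_c·A = 5.759587·11.3443·273.7500 = 17886.396 mm³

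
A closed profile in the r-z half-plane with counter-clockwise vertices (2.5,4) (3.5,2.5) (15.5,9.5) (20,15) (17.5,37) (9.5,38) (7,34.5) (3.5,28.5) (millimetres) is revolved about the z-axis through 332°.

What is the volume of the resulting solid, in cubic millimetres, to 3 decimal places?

Profile (r,z), 8 vertices: (2.5,4) (3.5,2.5) (15.5,9.5) (20,15) (17.5,37) (9.5,38) (7,34.5) (3.5,28.5)
edge 0: (2.5,4)→(3.5,2.5)  cross = 2.5·2.5 − 3.5·4 = -7.7500; (r_i+r_j)·cross = 6·-7.7500 = -46.5000
edge 1: (3.5,2.5)→(15.5,9.5)  cross = 3.5·9.5 − 15.5·2.5 = -5.5000; (r_i+r_j)·cross = 19·-5.5000 = -104.5000
edge 2: (15.5,9.5)→(20,15)  cross = 15.5·15 − 20·9.5 = 42.5000; (r_i+r_j)·cross = 35.5·42.5000 = 1508.7500
edge 3: (20,15)→(17.5,37)  cross = 20·37 − 17.5·15 = 477.5000; (r_i+r_j)·cross = 37.5·477.5000 = 17906.2500
edge 4: (17.5,37)→(9.5,38)  cross = 17.5·38 − 9.5·37 = 313.5000; (r_i+r_j)·cross = 27·313.5000 = 8464.5000
edge 5: (9.5,38)→(7,34.5)  cross = 9.5·34.5 − 7·38 = 61.7500; (r_i+r_j)·cross = 16.5·61.7500 = 1018.8750
edge 6: (7,34.5)→(3.5,28.5)  cross = 7·28.5 − 3.5·34.5 = 78.7500; (r_i+r_j)·cross = 10.5·78.7500 = 826.8750
edge 7: (3.5,28.5)→(2.5,4)  cross = 3.5·4 − 2.5·28.5 = -57.2500; (r_i+r_j)·cross = 6·-57.2500 = -343.5000
Σcross = 903.5000 → A = |Σcross|/2 = 451.7500 mm²
Σ(r_i+r_j)·cross = 29230.7500 → first moment M = |Σ|/6 = 4871.7917
R_c = M/A = 4871.7917/451.7500 = 10.7843 mm
θ = 332° = 5.794493 rad
V = θ·R_c·A = 5.794493·10.7843·451.7500 = 28229.563 mm³

Volume = 28229.563 mm³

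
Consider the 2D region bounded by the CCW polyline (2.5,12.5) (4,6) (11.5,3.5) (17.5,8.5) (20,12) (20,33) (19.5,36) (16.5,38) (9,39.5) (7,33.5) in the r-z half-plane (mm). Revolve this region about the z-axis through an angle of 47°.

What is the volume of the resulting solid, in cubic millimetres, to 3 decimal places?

Volume = 4775.062 mm³

Profile (r,z), 10 vertices: (2.5,12.5) (4,6) (11.5,3.5) (17.5,8.5) (20,12) (20,33) (19.5,36) (16.5,38) (9,39.5) (7,33.5)
edge 0: (2.5,12.5)→(4,6)  cross = 2.5·6 − 4·12.5 = -35.0000; (r_i+r_j)·cross = 6.5·-35.0000 = -227.5000
edge 1: (4,6)→(11.5,3.5)  cross = 4·3.5 − 11.5·6 = -55.0000; (r_i+r_j)·cross = 15.5·-55.0000 = -852.5000
edge 2: (11.5,3.5)→(17.5,8.5)  cross = 11.5·8.5 − 17.5·3.5 = 36.5000; (r_i+r_j)·cross = 29·36.5000 = 1058.5000
edge 3: (17.5,8.5)→(20,12)  cross = 17.5·12 − 20·8.5 = 40.0000; (r_i+r_j)·cross = 37.5·40.0000 = 1500.0000
edge 4: (20,12)→(20,33)  cross = 20·33 − 20·12 = 420.0000; (r_i+r_j)·cross = 40·420.0000 = 16800.0000
edge 5: (20,33)→(19.5,36)  cross = 20·36 − 19.5·33 = 76.5000; (r_i+r_j)·cross = 39.5·76.5000 = 3021.7500
edge 6: (19.5,36)→(16.5,38)  cross = 19.5·38 − 16.5·36 = 147.0000; (r_i+r_j)·cross = 36·147.0000 = 5292.0000
edge 7: (16.5,38)→(9,39.5)  cross = 16.5·39.5 − 9·38 = 309.7500; (r_i+r_j)·cross = 25.5·309.7500 = 7898.6250
edge 8: (9,39.5)→(7,33.5)  cross = 9·33.5 − 7·39.5 = 25.0000; (r_i+r_j)·cross = 16·25.0000 = 400.0000
edge 9: (7,33.5)→(2.5,12.5)  cross = 7·12.5 − 2.5·33.5 = 3.7500; (r_i+r_j)·cross = 9.5·3.7500 = 35.6250
Σcross = 968.5000 → A = |Σcross|/2 = 484.2500 mm²
Σ(r_i+r_j)·cross = 34926.5000 → first moment M = |Σ|/6 = 5821.0833
R_c = M/A = 5821.0833/484.2500 = 12.0208 mm
θ = 47° = 0.820305 rad
V = θ·R_c·A = 0.820305·12.0208·484.2500 = 4775.062 mm³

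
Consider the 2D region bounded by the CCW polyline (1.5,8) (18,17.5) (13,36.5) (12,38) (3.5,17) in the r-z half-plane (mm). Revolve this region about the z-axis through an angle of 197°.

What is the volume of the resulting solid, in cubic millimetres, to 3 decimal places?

Profile (r,z), 5 vertices: (1.5,8) (18,17.5) (13,36.5) (12,38) (3.5,17)
edge 0: (1.5,8)→(18,17.5)  cross = 1.5·17.5 − 18·8 = -117.7500; (r_i+r_j)·cross = 19.5·-117.7500 = -2296.1250
edge 1: (18,17.5)→(13,36.5)  cross = 18·36.5 − 13·17.5 = 429.5000; (r_i+r_j)·cross = 31·429.5000 = 13314.5000
edge 2: (13,36.5)→(12,38)  cross = 13·38 − 12·36.5 = 56.0000; (r_i+r_j)·cross = 25·56.0000 = 1400.0000
edge 3: (12,38)→(3.5,17)  cross = 12·17 − 3.5·38 = 71.0000; (r_i+r_j)·cross = 15.5·71.0000 = 1100.5000
edge 4: (3.5,17)→(1.5,8)  cross = 3.5·8 − 1.5·17 = 2.5000; (r_i+r_j)·cross = 5·2.5000 = 12.5000
Σcross = 441.2500 → A = |Σcross|/2 = 220.6250 mm²
Σ(r_i+r_j)·cross = 13531.3750 → first moment M = |Σ|/6 = 2255.2292
R_c = M/A = 2255.2292/220.6250 = 10.2220 mm
θ = 197° = 3.438299 rad
V = θ·R_c·A = 3.438299·10.2220·220.6250 = 7754.151 mm³

Volume = 7754.151 mm³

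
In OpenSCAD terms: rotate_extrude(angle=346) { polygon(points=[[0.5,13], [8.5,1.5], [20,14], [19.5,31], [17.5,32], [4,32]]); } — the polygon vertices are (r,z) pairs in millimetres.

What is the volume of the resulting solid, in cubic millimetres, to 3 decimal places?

Profile (r,z), 6 vertices: (0.5,13) (8.5,1.5) (20,14) (19.5,31) (17.5,32) (4,32)
edge 0: (0.5,13)→(8.5,1.5)  cross = 0.5·1.5 − 8.5·13 = -109.7500; (r_i+r_j)·cross = 9·-109.7500 = -987.7500
edge 1: (8.5,1.5)→(20,14)  cross = 8.5·14 − 20·1.5 = 89.0000; (r_i+r_j)·cross = 28.5·89.0000 = 2536.5000
edge 2: (20,14)→(19.5,31)  cross = 20·31 − 19.5·14 = 347.0000; (r_i+r_j)·cross = 39.5·347.0000 = 13706.5000
edge 3: (19.5,31)→(17.5,32)  cross = 19.5·32 − 17.5·31 = 81.5000; (r_i+r_j)·cross = 37·81.5000 = 3015.5000
edge 4: (17.5,32)→(4,32)  cross = 17.5·32 − 4·32 = 432.0000; (r_i+r_j)·cross = 21.5·432.0000 = 9288.0000
edge 5: (4,32)→(0.5,13)  cross = 4·13 − 0.5·32 = 36.0000; (r_i+r_j)·cross = 4.5·36.0000 = 162.0000
Σcross = 875.7500 → A = |Σcross|/2 = 437.8750 mm²
Σ(r_i+r_j)·cross = 27720.7500 → first moment M = |Σ|/6 = 4620.1250
R_c = M/A = 4620.1250/437.8750 = 10.5512 mm
θ = 346° = 6.038839 rad
V = θ·R_c·A = 6.038839·10.5512·437.8750 = 27900.192 mm³

Volume = 27900.192 mm³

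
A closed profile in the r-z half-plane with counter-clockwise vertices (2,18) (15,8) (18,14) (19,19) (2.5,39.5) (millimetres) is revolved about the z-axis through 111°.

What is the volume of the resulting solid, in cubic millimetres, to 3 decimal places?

Volume = 5047.837 mm³

Profile (r,z), 5 vertices: (2,18) (15,8) (18,14) (19,19) (2.5,39.5)
edge 0: (2,18)→(15,8)  cross = 2·8 − 15·18 = -254.0000; (r_i+r_j)·cross = 17·-254.0000 = -4318.0000
edge 1: (15,8)→(18,14)  cross = 15·14 − 18·8 = 66.0000; (r_i+r_j)·cross = 33·66.0000 = 2178.0000
edge 2: (18,14)→(19,19)  cross = 18·19 − 19·14 = 76.0000; (r_i+r_j)·cross = 37·76.0000 = 2812.0000
edge 3: (19,19)→(2.5,39.5)  cross = 19·39.5 − 2.5·19 = 703.0000; (r_i+r_j)·cross = 21.5·703.0000 = 15114.5000
edge 4: (2.5,39.5)→(2,18)  cross = 2.5·18 − 2·39.5 = -34.0000; (r_i+r_j)·cross = 4.5·-34.0000 = -153.0000
Σcross = 557.0000 → A = |Σcross|/2 = 278.5000 mm²
Σ(r_i+r_j)·cross = 15633.5000 → first moment M = |Σ|/6 = 2605.5833
R_c = M/A = 2605.5833/278.5000 = 9.3558 mm
θ = 111° = 1.937315 rad
V = θ·R_c·A = 1.937315·9.3558·278.5000 = 5047.837 mm³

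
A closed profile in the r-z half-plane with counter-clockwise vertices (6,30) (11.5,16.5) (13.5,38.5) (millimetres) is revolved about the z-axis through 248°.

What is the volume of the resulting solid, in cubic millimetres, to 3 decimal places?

Volume = 3309.796 mm³

Profile (r,z), 3 vertices: (6,30) (11.5,16.5) (13.5,38.5)
edge 0: (6,30)→(11.5,16.5)  cross = 6·16.5 − 11.5·30 = -246.0000; (r_i+r_j)·cross = 17.5·-246.0000 = -4305.0000
edge 1: (11.5,16.5)→(13.5,38.5)  cross = 11.5·38.5 − 13.5·16.5 = 220.0000; (r_i+r_j)·cross = 25·220.0000 = 5500.0000
edge 2: (13.5,38.5)→(6,30)  cross = 13.5·30 − 6·38.5 = 174.0000; (r_i+r_j)·cross = 19.5·174.0000 = 3393.0000
Σcross = 148.0000 → A = |Σcross|/2 = 74.0000 mm²
Σ(r_i+r_j)·cross = 4588.0000 → first moment M = |Σ|/6 = 764.6667
R_c = M/A = 764.6667/74.0000 = 10.3333 mm
θ = 248° = 4.328417 rad
V = θ·R_c·A = 4.328417·10.3333·74.0000 = 3309.796 mm³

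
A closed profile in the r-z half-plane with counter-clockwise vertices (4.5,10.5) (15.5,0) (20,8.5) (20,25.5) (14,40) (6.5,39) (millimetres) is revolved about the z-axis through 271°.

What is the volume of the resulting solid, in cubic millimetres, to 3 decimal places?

Profile (r,z), 6 vertices: (4.5,10.5) (15.5,0) (20,8.5) (20,25.5) (14,40) (6.5,39)
edge 0: (4.5,10.5)→(15.5,0)  cross = 4.5·0 − 15.5·10.5 = -162.7500; (r_i+r_j)·cross = 20·-162.7500 = -3255.0000
edge 1: (15.5,0)→(20,8.5)  cross = 15.5·8.5 − 20·0 = 131.7500; (r_i+r_j)·cross = 35.5·131.7500 = 4677.1250
edge 2: (20,8.5)→(20,25.5)  cross = 20·25.5 − 20·8.5 = 340.0000; (r_i+r_j)·cross = 40·340.0000 = 13600.0000
edge 3: (20,25.5)→(14,40)  cross = 20·40 − 14·25.5 = 443.0000; (r_i+r_j)·cross = 34·443.0000 = 15062.0000
edge 4: (14,40)→(6.5,39)  cross = 14·39 − 6.5·40 = 286.0000; (r_i+r_j)·cross = 20.5·286.0000 = 5863.0000
edge 5: (6.5,39)→(4.5,10.5)  cross = 6.5·10.5 − 4.5·39 = -107.2500; (r_i+r_j)·cross = 11·-107.2500 = -1179.7500
Σcross = 930.7500 → A = |Σcross|/2 = 465.3750 mm²
Σ(r_i+r_j)·cross = 34767.3750 → first moment M = |Σ|/6 = 5794.5625
R_c = M/A = 5794.5625/465.3750 = 12.4514 mm
θ = 271° = 4.729842 rad
V = θ·R_c·A = 4.729842·12.4514·465.3750 = 27407.367 mm³

Volume = 27407.367 mm³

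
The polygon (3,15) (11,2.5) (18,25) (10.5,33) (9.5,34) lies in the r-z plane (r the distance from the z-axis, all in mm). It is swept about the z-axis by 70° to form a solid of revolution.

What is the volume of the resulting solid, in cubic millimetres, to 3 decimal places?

Profile (r,z), 5 vertices: (3,15) (11,2.5) (18,25) (10.5,33) (9.5,34)
edge 0: (3,15)→(11,2.5)  cross = 3·2.5 − 11·15 = -157.5000; (r_i+r_j)·cross = 14·-157.5000 = -2205.0000
edge 1: (11,2.5)→(18,25)  cross = 11·25 − 18·2.5 = 230.0000; (r_i+r_j)·cross = 29·230.0000 = 6670.0000
edge 2: (18,25)→(10.5,33)  cross = 18·33 − 10.5·25 = 331.5000; (r_i+r_j)·cross = 28.5·331.5000 = 9447.7500
edge 3: (10.5,33)→(9.5,34)  cross = 10.5·34 − 9.5·33 = 43.5000; (r_i+r_j)·cross = 20·43.5000 = 870.0000
edge 4: (9.5,34)→(3,15)  cross = 9.5·15 − 3·34 = 40.5000; (r_i+r_j)·cross = 12.5·40.5000 = 506.2500
Σcross = 488.0000 → A = |Σcross|/2 = 244.0000 mm²
Σ(r_i+r_j)·cross = 15289.0000 → first moment M = |Σ|/6 = 2548.1667
R_c = M/A = 2548.1667/244.0000 = 10.4433 mm
θ = 70° = 1.221730 rad
V = θ·R_c·A = 1.221730·10.4433·244.0000 = 3113.173 mm³

Volume = 3113.173 mm³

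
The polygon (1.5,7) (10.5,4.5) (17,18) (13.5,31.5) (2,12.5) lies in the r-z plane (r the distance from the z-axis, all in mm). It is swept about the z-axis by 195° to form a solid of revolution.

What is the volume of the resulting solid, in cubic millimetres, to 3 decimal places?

Profile (r,z), 5 vertices: (1.5,7) (10.5,4.5) (17,18) (13.5,31.5) (2,12.5)
edge 0: (1.5,7)→(10.5,4.5)  cross = 1.5·4.5 − 10.5·7 = -66.7500; (r_i+r_j)·cross = 12·-66.7500 = -801.0000
edge 1: (10.5,4.5)→(17,18)  cross = 10.5·18 − 17·4.5 = 112.5000; (r_i+r_j)·cross = 27.5·112.5000 = 3093.7500
edge 2: (17,18)→(13.5,31.5)  cross = 17·31.5 − 13.5·18 = 292.5000; (r_i+r_j)·cross = 30.5·292.5000 = 8921.2500
edge 3: (13.5,31.5)→(2,12.5)  cross = 13.5·12.5 − 2·31.5 = 105.7500; (r_i+r_j)·cross = 15.5·105.7500 = 1639.1250
edge 4: (2,12.5)→(1.5,7)  cross = 2·7 − 1.5·12.5 = -4.7500; (r_i+r_j)·cross = 3.5·-4.7500 = -16.6250
Σcross = 439.2500 → A = |Σcross|/2 = 219.6250 mm²
Σ(r_i+r_j)·cross = 12836.5000 → first moment M = |Σ|/6 = 2139.4167
R_c = M/A = 2139.4167/219.6250 = 9.7412 mm
θ = 195° = 3.403392 rad
V = θ·R_c·A = 3.403392·9.7412·219.6250 = 7281.274 mm³

Volume = 7281.274 mm³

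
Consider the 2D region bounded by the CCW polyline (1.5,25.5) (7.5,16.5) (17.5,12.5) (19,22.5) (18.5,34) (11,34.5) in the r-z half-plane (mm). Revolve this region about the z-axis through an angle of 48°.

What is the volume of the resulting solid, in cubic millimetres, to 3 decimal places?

Profile (r,z), 6 vertices: (1.5,25.5) (7.5,16.5) (17.5,12.5) (19,22.5) (18.5,34) (11,34.5)
edge 0: (1.5,25.5)→(7.5,16.5)  cross = 1.5·16.5 − 7.5·25.5 = -166.5000; (r_i+r_j)·cross = 9·-166.5000 = -1498.5000
edge 1: (7.5,16.5)→(17.5,12.5)  cross = 7.5·12.5 − 17.5·16.5 = -195.0000; (r_i+r_j)·cross = 25·-195.0000 = -4875.0000
edge 2: (17.5,12.5)→(19,22.5)  cross = 17.5·22.5 − 19·12.5 = 156.2500; (r_i+r_j)·cross = 36.5·156.2500 = 5703.1250
edge 3: (19,22.5)→(18.5,34)  cross = 19·34 − 18.5·22.5 = 229.7500; (r_i+r_j)·cross = 37.5·229.7500 = 8615.6250
edge 4: (18.5,34)→(11,34.5)  cross = 18.5·34.5 − 11·34 = 264.2500; (r_i+r_j)·cross = 29.5·264.2500 = 7795.3750
edge 5: (11,34.5)→(1.5,25.5)  cross = 11·25.5 − 1.5·34.5 = 228.7500; (r_i+r_j)·cross = 12.5·228.7500 = 2859.3750
Σcross = 517.5000 → A = |Σcross|/2 = 258.7500 mm²
Σ(r_i+r_j)·cross = 18600.0000 → first moment M = |Σ|/6 = 3100.0000
R_c = M/A = 3100.0000/258.7500 = 11.9807 mm
θ = 48° = 0.837758 rad
V = θ·R_c·A = 0.837758·11.9807·258.7500 = 2597.050 mm³

Volume = 2597.050 mm³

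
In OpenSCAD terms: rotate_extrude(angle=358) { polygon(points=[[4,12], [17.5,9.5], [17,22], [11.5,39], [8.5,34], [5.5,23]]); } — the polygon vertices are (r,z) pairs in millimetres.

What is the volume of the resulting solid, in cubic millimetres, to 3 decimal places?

Volume = 17453.265 mm³

Profile (r,z), 6 vertices: (4,12) (17.5,9.5) (17,22) (11.5,39) (8.5,34) (5.5,23)
edge 0: (4,12)→(17.5,9.5)  cross = 4·9.5 − 17.5·12 = -172.0000; (r_i+r_j)·cross = 21.5·-172.0000 = -3698.0000
edge 1: (17.5,9.5)→(17,22)  cross = 17.5·22 − 17·9.5 = 223.5000; (r_i+r_j)·cross = 34.5·223.5000 = 7710.7500
edge 2: (17,22)→(11.5,39)  cross = 17·39 − 11.5·22 = 410.0000; (r_i+r_j)·cross = 28.5·410.0000 = 11685.0000
edge 3: (11.5,39)→(8.5,34)  cross = 11.5·34 − 8.5·39 = 59.5000; (r_i+r_j)·cross = 20·59.5000 = 1190.0000
edge 4: (8.5,34)→(5.5,23)  cross = 8.5·23 − 5.5·34 = 8.5000; (r_i+r_j)·cross = 14·8.5000 = 119.0000
edge 5: (5.5,23)→(4,12)  cross = 5.5·12 − 4·23 = -26.0000; (r_i+r_j)·cross = 9.5·-26.0000 = -247.0000
Σcross = 503.5000 → A = |Σcross|/2 = 251.7500 mm²
Σ(r_i+r_j)·cross = 16759.7500 → first moment M = |Σ|/6 = 2793.2917
R_c = M/A = 2793.2917/251.7500 = 11.0955 mm
θ = 358° = 6.248279 rad
V = θ·R_c·A = 6.248279·11.0955·251.7500 = 17453.265 mm³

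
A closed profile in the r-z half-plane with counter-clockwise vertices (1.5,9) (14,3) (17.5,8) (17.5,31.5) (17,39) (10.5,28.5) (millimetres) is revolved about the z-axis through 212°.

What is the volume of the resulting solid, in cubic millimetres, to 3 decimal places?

Profile (r,z), 6 vertices: (1.5,9) (14,3) (17.5,8) (17.5,31.5) (17,39) (10.5,28.5)
edge 0: (1.5,9)→(14,3)  cross = 1.5·3 − 14·9 = -121.5000; (r_i+r_j)·cross = 15.5·-121.5000 = -1883.2500
edge 1: (14,3)→(17.5,8)  cross = 14·8 − 17.5·3 = 59.5000; (r_i+r_j)·cross = 31.5·59.5000 = 1874.2500
edge 2: (17.5,8)→(17.5,31.5)  cross = 17.5·31.5 − 17.5·8 = 411.2500; (r_i+r_j)·cross = 35·411.2500 = 14393.7500
edge 3: (17.5,31.5)→(17,39)  cross = 17.5·39 − 17·31.5 = 147.0000; (r_i+r_j)·cross = 34.5·147.0000 = 5071.5000
edge 4: (17,39)→(10.5,28.5)  cross = 17·28.5 − 10.5·39 = 75.0000; (r_i+r_j)·cross = 27.5·75.0000 = 2062.5000
edge 5: (10.5,28.5)→(1.5,9)  cross = 10.5·9 − 1.5·28.5 = 51.7500; (r_i+r_j)·cross = 12·51.7500 = 621.0000
Σcross = 623.0000 → A = |Σcross|/2 = 311.5000 mm²
Σ(r_i+r_j)·cross = 22139.7500 → first moment M = |Σ|/6 = 3689.9583
R_c = M/A = 3689.9583/311.5000 = 11.8458 mm
θ = 212° = 3.700098 rad
V = θ·R_c·A = 3.700098·11.8458·311.5000 = 13653.208 mm³

Volume = 13653.208 mm³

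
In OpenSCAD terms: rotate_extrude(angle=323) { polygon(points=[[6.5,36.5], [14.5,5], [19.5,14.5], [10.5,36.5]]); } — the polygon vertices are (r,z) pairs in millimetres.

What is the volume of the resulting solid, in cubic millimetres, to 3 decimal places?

Profile (r,z), 4 vertices: (6.5,36.5) (14.5,5) (19.5,14.5) (10.5,36.5)
edge 0: (6.5,36.5)→(14.5,5)  cross = 6.5·5 − 14.5·36.5 = -496.7500; (r_i+r_j)·cross = 21·-496.7500 = -10431.7500
edge 1: (14.5,5)→(19.5,14.5)  cross = 14.5·14.5 − 19.5·5 = 112.7500; (r_i+r_j)·cross = 34·112.7500 = 3833.5000
edge 2: (19.5,14.5)→(10.5,36.5)  cross = 19.5·36.5 − 10.5·14.5 = 559.5000; (r_i+r_j)·cross = 30·559.5000 = 16785.0000
edge 3: (10.5,36.5)→(6.5,36.5)  cross = 10.5·36.5 − 6.5·36.5 = 146.0000; (r_i+r_j)·cross = 17·146.0000 = 2482.0000
Σcross = 321.5000 → A = |Σcross|/2 = 160.7500 mm²
Σ(r_i+r_j)·cross = 12668.7500 → first moment M = |Σ|/6 = 2111.4583
R_c = M/A = 2111.4583/160.7500 = 13.1350 mm
θ = 323° = 5.637413 rad
V = θ·R_c·A = 5.637413·13.1350·160.7500 = 11903.164 mm³

Volume = 11903.164 mm³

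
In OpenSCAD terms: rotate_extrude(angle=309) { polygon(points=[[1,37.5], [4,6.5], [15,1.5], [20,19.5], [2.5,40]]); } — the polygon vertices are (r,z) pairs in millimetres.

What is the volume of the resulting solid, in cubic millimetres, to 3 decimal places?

Profile (r,z), 5 vertices: (1,37.5) (4,6.5) (15,1.5) (20,19.5) (2.5,40)
edge 0: (1,37.5)→(4,6.5)  cross = 1·6.5 − 4·37.5 = -143.5000; (r_i+r_j)·cross = 5·-143.5000 = -717.5000
edge 1: (4,6.5)→(15,1.5)  cross = 4·1.5 − 15·6.5 = -91.5000; (r_i+r_j)·cross = 19·-91.5000 = -1738.5000
edge 2: (15,1.5)→(20,19.5)  cross = 15·19.5 − 20·1.5 = 262.5000; (r_i+r_j)·cross = 35·262.5000 = 9187.5000
edge 3: (20,19.5)→(2.5,40)  cross = 20·40 − 2.5·19.5 = 751.2500; (r_i+r_j)·cross = 22.5·751.2500 = 16903.1250
edge 4: (2.5,40)→(1,37.5)  cross = 2.5·37.5 − 1·40 = 53.7500; (r_i+r_j)·cross = 3.5·53.7500 = 188.1250
Σcross = 832.5000 → A = |Σcross|/2 = 416.2500 mm²
Σ(r_i+r_j)·cross = 23822.7500 → first moment M = |Σ|/6 = 3970.4583
R_c = M/A = 3970.4583/416.2500 = 9.5386 mm
θ = 309° = 5.393067 rad
V = θ·R_c·A = 5.393067·9.5386·416.2500 = 21412.949 mm³

Volume = 21412.949 mm³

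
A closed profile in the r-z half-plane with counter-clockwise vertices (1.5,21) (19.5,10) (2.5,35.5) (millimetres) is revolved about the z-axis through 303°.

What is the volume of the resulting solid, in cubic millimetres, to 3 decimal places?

Profile (r,z), 3 vertices: (1.5,21) (19.5,10) (2.5,35.5)
edge 0: (1.5,21)→(19.5,10)  cross = 1.5·10 − 19.5·21 = -394.5000; (r_i+r_j)·cross = 21·-394.5000 = -8284.5000
edge 1: (19.5,10)→(2.5,35.5)  cross = 19.5·35.5 − 2.5·10 = 667.2500; (r_i+r_j)·cross = 22·667.2500 = 14679.5000
edge 2: (2.5,35.5)→(1.5,21)  cross = 2.5·21 − 1.5·35.5 = -0.7500; (r_i+r_j)·cross = 4·-0.7500 = -3.0000
Σcross = 272.0000 → A = |Σcross|/2 = 136.0000 mm²
Σ(r_i+r_j)·cross = 6392.0000 → first moment M = |Σ|/6 = 1065.3333
R_c = M/A = 1065.3333/136.0000 = 7.8333 mm
θ = 303° = 5.288348 rad
V = θ·R_c·A = 5.288348·7.8333·136.0000 = 5633.853 mm³

Volume = 5633.853 mm³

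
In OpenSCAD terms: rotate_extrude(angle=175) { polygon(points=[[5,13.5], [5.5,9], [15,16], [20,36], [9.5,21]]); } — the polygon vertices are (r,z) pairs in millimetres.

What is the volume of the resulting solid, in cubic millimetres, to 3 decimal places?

Profile (r,z), 5 vertices: (5,13.5) (5.5,9) (15,16) (20,36) (9.5,21)
edge 0: (5,13.5)→(5.5,9)  cross = 5·9 − 5.5·13.5 = -29.2500; (r_i+r_j)·cross = 10.5·-29.2500 = -307.1250
edge 1: (5.5,9)→(15,16)  cross = 5.5·16 − 15·9 = -47.0000; (r_i+r_j)·cross = 20.5·-47.0000 = -963.5000
edge 2: (15,16)→(20,36)  cross = 15·36 − 20·16 = 220.0000; (r_i+r_j)·cross = 35·220.0000 = 7700.0000
edge 3: (20,36)→(9.5,21)  cross = 20·21 − 9.5·36 = 78.0000; (r_i+r_j)·cross = 29.5·78.0000 = 2301.0000
edge 4: (9.5,21)→(5,13.5)  cross = 9.5·13.5 − 5·21 = 23.2500; (r_i+r_j)·cross = 14.5·23.2500 = 337.1250
Σcross = 245.0000 → A = |Σcross|/2 = 122.5000 mm²
Σ(r_i+r_j)·cross = 9067.5000 → first moment M = |Σ|/6 = 1511.2500
R_c = M/A = 1511.2500/122.5000 = 12.3367 mm
θ = 175° = 3.054326 rad
V = θ·R_c·A = 3.054326·12.3367·122.5000 = 4615.850 mm³

Volume = 4615.850 mm³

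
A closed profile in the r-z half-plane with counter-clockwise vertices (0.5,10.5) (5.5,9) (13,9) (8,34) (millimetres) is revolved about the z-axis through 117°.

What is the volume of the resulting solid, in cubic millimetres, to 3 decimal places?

Profile (r,z), 4 vertices: (0.5,10.5) (5.5,9) (13,9) (8,34)
edge 0: (0.5,10.5)→(5.5,9)  cross = 0.5·9 − 5.5·10.5 = -53.2500; (r_i+r_j)·cross = 6·-53.2500 = -319.5000
edge 1: (5.5,9)→(13,9)  cross = 5.5·9 − 13·9 = -67.5000; (r_i+r_j)·cross = 18.5·-67.5000 = -1248.7500
edge 2: (13,9)→(8,34)  cross = 13·34 − 8·9 = 370.0000; (r_i+r_j)·cross = 21·370.0000 = 7770.0000
edge 3: (8,34)→(0.5,10.5)  cross = 8·10.5 − 0.5·34 = 67.0000; (r_i+r_j)·cross = 8.5·67.0000 = 569.5000
Σcross = 316.2500 → A = |Σcross|/2 = 158.1250 mm²
Σ(r_i+r_j)·cross = 6771.2500 → first moment M = |Σ|/6 = 1128.5417
R_c = M/A = 1128.5417/158.1250 = 7.1370 mm
θ = 117° = 2.042035 rad
V = θ·R_c·A = 2.042035·7.1370·158.1250 = 2304.522 mm³

Volume = 2304.522 mm³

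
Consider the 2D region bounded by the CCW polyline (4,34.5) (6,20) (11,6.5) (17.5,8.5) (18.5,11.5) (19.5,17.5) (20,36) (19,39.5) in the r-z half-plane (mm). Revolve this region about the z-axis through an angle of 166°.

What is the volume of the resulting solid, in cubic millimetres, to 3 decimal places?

Profile (r,z), 8 vertices: (4,34.5) (6,20) (11,6.5) (17.5,8.5) (18.5,11.5) (19.5,17.5) (20,36) (19,39.5)
edge 0: (4,34.5)→(6,20)  cross = 4·20 − 6·34.5 = -127.0000; (r_i+r_j)·cross = 10·-127.0000 = -1270.0000
edge 1: (6,20)→(11,6.5)  cross = 6·6.5 − 11·20 = -181.0000; (r_i+r_j)·cross = 17·-181.0000 = -3077.0000
edge 2: (11,6.5)→(17.5,8.5)  cross = 11·8.5 − 17.5·6.5 = -20.2500; (r_i+r_j)·cross = 28.5·-20.2500 = -577.1250
edge 3: (17.5,8.5)→(18.5,11.5)  cross = 17.5·11.5 − 18.5·8.5 = 44.0000; (r_i+r_j)·cross = 36·44.0000 = 1584.0000
edge 4: (18.5,11.5)→(19.5,17.5)  cross = 18.5·17.5 − 19.5·11.5 = 99.5000; (r_i+r_j)·cross = 38·99.5000 = 3781.0000
edge 5: (19.5,17.5)→(20,36)  cross = 19.5·36 − 20·17.5 = 352.0000; (r_i+r_j)·cross = 39.5·352.0000 = 13904.0000
edge 6: (20,36)→(19,39.5)  cross = 20·39.5 − 19·36 = 106.0000; (r_i+r_j)·cross = 39·106.0000 = 4134.0000
edge 7: (19,39.5)→(4,34.5)  cross = 19·34.5 − 4·39.5 = 497.5000; (r_i+r_j)·cross = 23·497.5000 = 11442.5000
Σcross = 770.7500 → A = |Σcross|/2 = 385.3750 mm²
Σ(r_i+r_j)·cross = 29921.3750 → first moment M = |Σ|/6 = 4986.8958
R_c = M/A = 4986.8958/385.3750 = 12.9404 mm
θ = 166° = 2.897247 rad
V = θ·R_c·A = 2.897247·12.9404·385.3750 = 14448.267 mm³

Volume = 14448.267 mm³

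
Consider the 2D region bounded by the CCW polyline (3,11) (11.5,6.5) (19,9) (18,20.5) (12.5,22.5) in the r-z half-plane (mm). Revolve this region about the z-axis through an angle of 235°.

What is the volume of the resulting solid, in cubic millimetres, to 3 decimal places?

Profile (r,z), 5 vertices: (3,11) (11.5,6.5) (19,9) (18,20.5) (12.5,22.5)
edge 0: (3,11)→(11.5,6.5)  cross = 3·6.5 − 11.5·11 = -107.0000; (r_i+r_j)·cross = 14.5·-107.0000 = -1551.5000
edge 1: (11.5,6.5)→(19,9)  cross = 11.5·9 − 19·6.5 = -20.0000; (r_i+r_j)·cross = 30.5·-20.0000 = -610.0000
edge 2: (19,9)→(18,20.5)  cross = 19·20.5 − 18·9 = 227.5000; (r_i+r_j)·cross = 37·227.5000 = 8417.5000
edge 3: (18,20.5)→(12.5,22.5)  cross = 18·22.5 − 12.5·20.5 = 148.7500; (r_i+r_j)·cross = 30.5·148.7500 = 4536.8750
edge 4: (12.5,22.5)→(3,11)  cross = 12.5·11 − 3·22.5 = 70.0000; (r_i+r_j)·cross = 15.5·70.0000 = 1085.0000
Σcross = 319.2500 → A = |Σcross|/2 = 159.6250 mm²
Σ(r_i+r_j)·cross = 11877.8750 → first moment M = |Σ|/6 = 1979.6458
R_c = M/A = 1979.6458/159.6250 = 12.4019 mm
θ = 235° = 4.101524 rad
V = θ·R_c·A = 4.101524·12.4019·159.6250 = 8119.564 mm³

Volume = 8119.564 mm³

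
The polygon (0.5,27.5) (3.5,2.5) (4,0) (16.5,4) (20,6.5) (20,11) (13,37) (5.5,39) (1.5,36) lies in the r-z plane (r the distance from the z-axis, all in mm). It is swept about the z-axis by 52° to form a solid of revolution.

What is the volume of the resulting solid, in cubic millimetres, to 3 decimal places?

Profile (r,z), 9 vertices: (0.5,27.5) (3.5,2.5) (4,0) (16.5,4) (20,6.5) (20,11) (13,37) (5.5,39) (1.5,36)
edge 0: (0.5,27.5)→(3.5,2.5)  cross = 0.5·2.5 − 3.5·27.5 = -95.0000; (r_i+r_j)·cross = 4·-95.0000 = -380.0000
edge 1: (3.5,2.5)→(4,0)  cross = 3.5·0 − 4·2.5 = -10.0000; (r_i+r_j)·cross = 7.5·-10.0000 = -75.0000
edge 2: (4,0)→(16.5,4)  cross = 4·4 − 16.5·0 = 16.0000; (r_i+r_j)·cross = 20.5·16.0000 = 328.0000
edge 3: (16.5,4)→(20,6.5)  cross = 16.5·6.5 − 20·4 = 27.2500; (r_i+r_j)·cross = 36.5·27.2500 = 994.6250
edge 4: (20,6.5)→(20,11)  cross = 20·11 − 20·6.5 = 90.0000; (r_i+r_j)·cross = 40·90.0000 = 3600.0000
edge 5: (20,11)→(13,37)  cross = 20·37 − 13·11 = 597.0000; (r_i+r_j)·cross = 33·597.0000 = 19701.0000
edge 6: (13,37)→(5.5,39)  cross = 13·39 − 5.5·37 = 303.5000; (r_i+r_j)·cross = 18.5·303.5000 = 5614.7500
edge 7: (5.5,39)→(1.5,36)  cross = 5.5·36 − 1.5·39 = 139.5000; (r_i+r_j)·cross = 7·139.5000 = 976.5000
edge 8: (1.5,36)→(0.5,27.5)  cross = 1.5·27.5 − 0.5·36 = 23.2500; (r_i+r_j)·cross = 2·23.2500 = 46.5000
Σcross = 1091.5000 → A = |Σcross|/2 = 545.7500 mm²
Σ(r_i+r_j)·cross = 30806.3750 → first moment M = |Σ|/6 = 5134.3958
R_c = M/A = 5134.3958/545.7500 = 9.4080 mm
θ = 52° = 0.907571 rad
V = θ·R_c·A = 0.907571·9.4080·545.7500 = 4659.830 mm³

Volume = 4659.830 mm³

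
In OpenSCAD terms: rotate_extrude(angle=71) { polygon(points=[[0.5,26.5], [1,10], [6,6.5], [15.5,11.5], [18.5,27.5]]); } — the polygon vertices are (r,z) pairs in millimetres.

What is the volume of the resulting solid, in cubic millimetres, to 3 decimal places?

Volume = 3144.042 mm³

Profile (r,z), 5 vertices: (0.5,26.5) (1,10) (6,6.5) (15.5,11.5) (18.5,27.5)
edge 0: (0.5,26.5)→(1,10)  cross = 0.5·10 − 1·26.5 = -21.5000; (r_i+r_j)·cross = 1.5·-21.5000 = -32.2500
edge 1: (1,10)→(6,6.5)  cross = 1·6.5 − 6·10 = -53.5000; (r_i+r_j)·cross = 7·-53.5000 = -374.5000
edge 2: (6,6.5)→(15.5,11.5)  cross = 6·11.5 − 15.5·6.5 = -31.7500; (r_i+r_j)·cross = 21.5·-31.7500 = -682.6250
edge 3: (15.5,11.5)→(18.5,27.5)  cross = 15.5·27.5 − 18.5·11.5 = 213.5000; (r_i+r_j)·cross = 34·213.5000 = 7259.0000
edge 4: (18.5,27.5)→(0.5,26.5)  cross = 18.5·26.5 − 0.5·27.5 = 476.5000; (r_i+r_j)·cross = 19·476.5000 = 9053.5000
Σcross = 583.2500 → A = |Σcross|/2 = 291.6250 mm²
Σ(r_i+r_j)·cross = 15223.1250 → first moment M = |Σ|/6 = 2537.1875
R_c = M/A = 2537.1875/291.6250 = 8.7002 mm
θ = 71° = 1.239184 rad
V = θ·R_c·A = 1.239184·8.7002·291.6250 = 3144.042 mm³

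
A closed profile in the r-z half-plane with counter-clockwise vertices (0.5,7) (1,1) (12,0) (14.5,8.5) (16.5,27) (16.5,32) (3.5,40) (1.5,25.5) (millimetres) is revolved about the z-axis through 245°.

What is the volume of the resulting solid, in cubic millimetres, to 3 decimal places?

Profile (r,z), 8 vertices: (0.5,7) (1,1) (12,0) (14.5,8.5) (16.5,27) (16.5,32) (3.5,40) (1.5,25.5)
edge 0: (0.5,7)→(1,1)  cross = 0.5·1 − 1·7 = -6.5000; (r_i+r_j)·cross = 1.5·-6.5000 = -9.7500
edge 1: (1,1)→(12,0)  cross = 1·0 − 12·1 = -12.0000; (r_i+r_j)·cross = 13·-12.0000 = -156.0000
edge 2: (12,0)→(14.5,8.5)  cross = 12·8.5 − 14.5·0 = 102.0000; (r_i+r_j)·cross = 26.5·102.0000 = 2703.0000
edge 3: (14.5,8.5)→(16.5,27)  cross = 14.5·27 − 16.5·8.5 = 251.2500; (r_i+r_j)·cross = 31·251.2500 = 7788.7500
edge 4: (16.5,27)→(16.5,32)  cross = 16.5·32 − 16.5·27 = 82.5000; (r_i+r_j)·cross = 33·82.5000 = 2722.5000
edge 5: (16.5,32)→(3.5,40)  cross = 16.5·40 − 3.5·32 = 548.0000; (r_i+r_j)·cross = 20·548.0000 = 10960.0000
edge 6: (3.5,40)→(1.5,25.5)  cross = 3.5·25.5 − 1.5·40 = 29.2500; (r_i+r_j)·cross = 5·29.2500 = 146.2500
edge 7: (1.5,25.5)→(0.5,7)  cross = 1.5·7 − 0.5·25.5 = -2.2500; (r_i+r_j)·cross = 2·-2.2500 = -4.5000
Σcross = 992.2500 → A = |Σcross|/2 = 496.1250 mm²
Σ(r_i+r_j)·cross = 24150.2500 → first moment M = |Σ|/6 = 4025.0417
R_c = M/A = 4025.0417/496.1250 = 8.1130 mm
θ = 245° = 4.276057 rad
V = θ·R_c·A = 4.276057·8.1130·496.1250 = 17211.306 mm³

Volume = 17211.306 mm³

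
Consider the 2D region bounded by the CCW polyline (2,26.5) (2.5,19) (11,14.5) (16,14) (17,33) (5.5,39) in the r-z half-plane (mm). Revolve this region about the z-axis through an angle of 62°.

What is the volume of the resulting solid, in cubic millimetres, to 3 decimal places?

Volume = 2948.125 mm³

Profile (r,z), 6 vertices: (2,26.5) (2.5,19) (11,14.5) (16,14) (17,33) (5.5,39)
edge 0: (2,26.5)→(2.5,19)  cross = 2·19 − 2.5·26.5 = -28.2500; (r_i+r_j)·cross = 4.5·-28.2500 = -127.1250
edge 1: (2.5,19)→(11,14.5)  cross = 2.5·14.5 − 11·19 = -172.7500; (r_i+r_j)·cross = 13.5·-172.7500 = -2332.1250
edge 2: (11,14.5)→(16,14)  cross = 11·14 − 16·14.5 = -78.0000; (r_i+r_j)·cross = 27·-78.0000 = -2106.0000
edge 3: (16,14)→(17,33)  cross = 16·33 − 17·14 = 290.0000; (r_i+r_j)·cross = 33·290.0000 = 9570.0000
edge 4: (17,33)→(5.5,39)  cross = 17·39 − 5.5·33 = 481.5000; (r_i+r_j)·cross = 22.5·481.5000 = 10833.7500
edge 5: (5.5,39)→(2,26.5)  cross = 5.5·26.5 − 2·39 = 67.7500; (r_i+r_j)·cross = 7.5·67.7500 = 508.1250
Σcross = 560.2500 → A = |Σcross|/2 = 280.1250 mm²
Σ(r_i+r_j)·cross = 16346.6250 → first moment M = |Σ|/6 = 2724.4375
R_c = M/A = 2724.4375/280.1250 = 9.7258 mm
θ = 62° = 1.082104 rad
V = θ·R_c·A = 1.082104·9.7258·280.1250 = 2948.125 mm³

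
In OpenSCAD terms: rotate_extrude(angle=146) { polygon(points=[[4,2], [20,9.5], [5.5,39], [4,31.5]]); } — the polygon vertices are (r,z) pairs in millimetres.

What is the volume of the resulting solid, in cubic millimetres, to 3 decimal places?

Volume = 7529.662 mm³

Profile (r,z), 4 vertices: (4,2) (20,9.5) (5.5,39) (4,31.5)
edge 0: (4,2)→(20,9.5)  cross = 4·9.5 − 20·2 = -2.0000; (r_i+r_j)·cross = 24·-2.0000 = -48.0000
edge 1: (20,9.5)→(5.5,39)  cross = 20·39 − 5.5·9.5 = 727.7500; (r_i+r_j)·cross = 25.5·727.7500 = 18557.6250
edge 2: (5.5,39)→(4,31.5)  cross = 5.5·31.5 − 4·39 = 17.2500; (r_i+r_j)·cross = 9.5·17.2500 = 163.8750
edge 3: (4,31.5)→(4,2)  cross = 4·2 − 4·31.5 = -118.0000; (r_i+r_j)·cross = 8·-118.0000 = -944.0000
Σcross = 625.0000 → A = |Σcross|/2 = 312.5000 mm²
Σ(r_i+r_j)·cross = 17729.5000 → first moment M = |Σ|/6 = 2954.9167
R_c = M/A = 2954.9167/312.5000 = 9.4557 mm
θ = 146° = 2.548181 rad
V = θ·R_c·A = 2.548181·9.4557·312.5000 = 7529.662 mm³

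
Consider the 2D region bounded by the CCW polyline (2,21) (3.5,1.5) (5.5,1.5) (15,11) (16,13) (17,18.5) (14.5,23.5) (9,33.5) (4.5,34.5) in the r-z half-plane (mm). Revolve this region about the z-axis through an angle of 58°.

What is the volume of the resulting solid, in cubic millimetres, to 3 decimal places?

Profile (r,z), 9 vertices: (2,21) (3.5,1.5) (5.5,1.5) (15,11) (16,13) (17,18.5) (14.5,23.5) (9,33.5) (4.5,34.5)
edge 0: (2,21)→(3.5,1.5)  cross = 2·1.5 − 3.5·21 = -70.5000; (r_i+r_j)·cross = 5.5·-70.5000 = -387.7500
edge 1: (3.5,1.5)→(5.5,1.5)  cross = 3.5·1.5 − 5.5·1.5 = -3.0000; (r_i+r_j)·cross = 9·-3.0000 = -27.0000
edge 2: (5.5,1.5)→(15,11)  cross = 5.5·11 − 15·1.5 = 38.0000; (r_i+r_j)·cross = 20.5·38.0000 = 779.0000
edge 3: (15,11)→(16,13)  cross = 15·13 − 16·11 = 19.0000; (r_i+r_j)·cross = 31·19.0000 = 589.0000
edge 4: (16,13)→(17,18.5)  cross = 16·18.5 − 17·13 = 75.0000; (r_i+r_j)·cross = 33·75.0000 = 2475.0000
edge 5: (17,18.5)→(14.5,23.5)  cross = 17·23.5 − 14.5·18.5 = 131.2500; (r_i+r_j)·cross = 31.5·131.2500 = 4134.3750
edge 6: (14.5,23.5)→(9,33.5)  cross = 14.5·33.5 − 9·23.5 = 274.2500; (r_i+r_j)·cross = 23.5·274.2500 = 6444.8750
edge 7: (9,33.5)→(4.5,34.5)  cross = 9·34.5 − 4.5·33.5 = 159.7500; (r_i+r_j)·cross = 13.5·159.7500 = 2156.6250
edge 8: (4.5,34.5)→(2,21)  cross = 4.5·21 − 2·34.5 = 25.5000; (r_i+r_j)·cross = 6.5·25.5000 = 165.7500
Σcross = 649.2500 → A = |Σcross|/2 = 324.6250 mm²
Σ(r_i+r_j)·cross = 16329.8750 → first moment M = |Σ|/6 = 2721.6458
R_c = M/A = 2721.6458/324.6250 = 8.3840 mm
θ = 58° = 1.012291 rad
V = θ·R_c·A = 1.012291·8.3840·324.6250 = 2755.097 mm³

Volume = 2755.097 mm³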